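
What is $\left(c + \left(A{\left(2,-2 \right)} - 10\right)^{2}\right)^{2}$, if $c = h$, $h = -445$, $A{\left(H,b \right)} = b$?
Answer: $90601$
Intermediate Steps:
$c = -445$
$\left(c + \left(A{\left(2,-2 \right)} - 10\right)^{2}\right)^{2} = \left(-445 + \left(-2 - 10\right)^{2}\right)^{2} = \left(-445 + \left(-12\right)^{2}\right)^{2} = \left(-445 + 144\right)^{2} = \left(-301\right)^{2} = 90601$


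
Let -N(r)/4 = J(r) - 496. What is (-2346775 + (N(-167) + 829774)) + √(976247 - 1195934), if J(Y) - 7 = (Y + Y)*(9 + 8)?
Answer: -1492333 + I*√219687 ≈ -1.4923e+6 + 468.71*I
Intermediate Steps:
J(Y) = 7 + 34*Y (J(Y) = 7 + (Y + Y)*(9 + 8) = 7 + (2*Y)*17 = 7 + 34*Y)
N(r) = 1956 - 136*r (N(r) = -4*((7 + 34*r) - 496) = -4*(-489 + 34*r) = 1956 - 136*r)
(-2346775 + (N(-167) + 829774)) + √(976247 - 1195934) = (-2346775 + ((1956 - 136*(-167)) + 829774)) + √(976247 - 1195934) = (-2346775 + ((1956 + 22712) + 829774)) + √(-219687) = (-2346775 + (24668 + 829774)) + I*√219687 = (-2346775 + 854442) + I*√219687 = -1492333 + I*√219687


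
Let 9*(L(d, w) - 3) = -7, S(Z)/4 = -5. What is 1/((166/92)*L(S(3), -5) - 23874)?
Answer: -207/4941088 ≈ -4.1894e-5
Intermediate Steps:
S(Z) = -20 (S(Z) = 4*(-5) = -20)
L(d, w) = 20/9 (L(d, w) = 3 + (⅑)*(-7) = 3 - 7/9 = 20/9)
1/((166/92)*L(S(3), -5) - 23874) = 1/((166/92)*(20/9) - 23874) = 1/((166*(1/92))*(20/9) - 23874) = 1/((83/46)*(20/9) - 23874) = 1/(830/207 - 23874) = 1/(-4941088/207) = -207/4941088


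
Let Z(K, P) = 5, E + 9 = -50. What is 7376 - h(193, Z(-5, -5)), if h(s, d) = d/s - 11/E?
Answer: 83988094/11387 ≈ 7375.8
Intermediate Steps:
E = -59 (E = -9 - 50 = -59)
h(s, d) = 11/59 + d/s (h(s, d) = d/s - 11/(-59) = d/s - 11*(-1/59) = d/s + 11/59 = 11/59 + d/s)
7376 - h(193, Z(-5, -5)) = 7376 - (11/59 + 5/193) = 7376 - 1*2418/11387 = 7376 - 2418/11387 = 83988094/11387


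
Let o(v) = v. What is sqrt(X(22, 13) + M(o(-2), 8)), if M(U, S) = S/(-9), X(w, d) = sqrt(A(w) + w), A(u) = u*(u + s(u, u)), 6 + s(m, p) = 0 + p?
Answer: sqrt(-8 + 9*sqrt(858))/3 ≈ 5.3294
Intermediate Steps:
s(m, p) = -6 + p (s(m, p) = -6 + (0 + p) = -6 + p)
A(u) = u*(-6 + 2*u) (A(u) = u*(u + (-6 + u)) = u*(-6 + 2*u))
X(w, d) = sqrt(w + 2*w*(-3 + w)) (X(w, d) = sqrt(2*w*(-3 + w) + w) = sqrt(w + 2*w*(-3 + w)))
M(U, S) = -S/9 (M(U, S) = S*(-1/9) = -S/9)
sqrt(X(22, 13) + M(o(-2), 8)) = sqrt(sqrt(22*(-5 + 2*22)) - 1/9*8) = sqrt(sqrt(22*(-5 + 44)) - 8/9) = sqrt(sqrt(22*39) - 8/9) = sqrt(sqrt(858) - 8/9) = sqrt(-8/9 + sqrt(858))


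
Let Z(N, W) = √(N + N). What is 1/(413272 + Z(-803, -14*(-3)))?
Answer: 206636/85396873795 - I*√1606/170793747590 ≈ 2.4197e-6 - 2.3464e-10*I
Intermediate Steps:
Z(N, W) = √2*√N (Z(N, W) = √(2*N) = √2*√N)
1/(413272 + Z(-803, -14*(-3))) = 1/(413272 + √2*√(-803)) = 1/(413272 + √2*(I*√803)) = 1/(413272 + I*√1606)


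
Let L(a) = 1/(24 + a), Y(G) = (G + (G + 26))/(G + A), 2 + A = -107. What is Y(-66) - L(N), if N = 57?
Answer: 8411/14175 ≈ 0.59337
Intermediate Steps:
A = -109 (A = -2 - 107 = -109)
Y(G) = (26 + 2*G)/(-109 + G) (Y(G) = (G + (G + 26))/(G - 109) = (G + (26 + G))/(-109 + G) = (26 + 2*G)/(-109 + G))
Y(-66) - L(N) = 2*(13 - 66)/(-109 - 66) - 1/(24 + 57) = 2*(-53)/(-175) - 1/81 = 2*(-1/175)*(-53) - 1*1/81 = 106/175 - 1/81 = 8411/14175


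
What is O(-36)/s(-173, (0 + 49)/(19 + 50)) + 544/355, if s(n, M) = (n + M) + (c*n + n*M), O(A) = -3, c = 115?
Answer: 151586153/98911520 ≈ 1.5325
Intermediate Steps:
s(n, M) = M + 116*n + M*n (s(n, M) = (n + M) + (115*n + n*M) = (M + n) + (115*n + M*n) = M + 116*n + M*n)
O(-36)/s(-173, (0 + 49)/(19 + 50)) + 544/355 = -3/((0 + 49)/(19 + 50) + 116*(-173) + ((0 + 49)/(19 + 50))*(-173)) + 544/355 = -3/(49/69 - 20068 + (49/69)*(-173)) + 544*(1/355) = -3/(49*(1/69) - 20068 + (49*(1/69))*(-173)) + 544/355 = -3/(49/69 - 20068 + (49/69)*(-173)) + 544/355 = -3/(49/69 - 20068 - 8477/69) + 544/355 = -3/(-1393120/69) + 544/355 = -3*(-69/1393120) + 544/355 = 207/1393120 + 544/355 = 151586153/98911520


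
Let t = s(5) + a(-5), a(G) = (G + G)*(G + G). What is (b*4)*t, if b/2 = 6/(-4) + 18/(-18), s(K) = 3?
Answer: -2060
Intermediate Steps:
a(G) = 4*G**2 (a(G) = (2*G)*(2*G) = 4*G**2)
b = -5 (b = 2*(6/(-4) + 18/(-18)) = 2*(6*(-1/4) + 18*(-1/18)) = 2*(-3/2 - 1) = 2*(-5/2) = -5)
t = 103 (t = 3 + 4*(-5)**2 = 3 + 4*25 = 3 + 100 = 103)
(b*4)*t = -5*4*103 = -20*103 = -2060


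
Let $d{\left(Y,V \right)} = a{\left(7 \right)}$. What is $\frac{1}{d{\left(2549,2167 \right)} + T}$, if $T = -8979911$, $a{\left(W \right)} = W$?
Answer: $- \frac{1}{8979904} \approx -1.1136 \cdot 10^{-7}$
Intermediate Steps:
$d{\left(Y,V \right)} = 7$
$\frac{1}{d{\left(2549,2167 \right)} + T} = \frac{1}{7 - 8979911} = \frac{1}{-8979904} = - \frac{1}{8979904}$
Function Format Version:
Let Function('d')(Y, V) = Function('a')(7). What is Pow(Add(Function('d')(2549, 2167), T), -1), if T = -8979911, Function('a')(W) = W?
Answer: Rational(-1, 8979904) ≈ -1.1136e-7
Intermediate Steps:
Function('d')(Y, V) = 7
Pow(Add(Function('d')(2549, 2167), T), -1) = Pow(Add(7, -8979911), -1) = Pow(-8979904, -1) = Rational(-1, 8979904)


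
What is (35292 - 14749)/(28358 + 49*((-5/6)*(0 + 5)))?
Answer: 123258/168923 ≈ 0.72967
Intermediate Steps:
(35292 - 14749)/(28358 + 49*((-5/6)*(0 + 5))) = 20543/(28358 + 49*(-5*1/6*5)) = 20543/(28358 + 49*(-5/6*5)) = 20543/(28358 + 49*(-25/6)) = 20543/(28358 - 1225/6) = 20543/(168923/6) = 20543*(6/168923) = 123258/168923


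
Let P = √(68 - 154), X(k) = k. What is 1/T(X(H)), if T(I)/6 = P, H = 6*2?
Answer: -I*√86/516 ≈ -0.017972*I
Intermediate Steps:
H = 12
P = I*√86 (P = √(-86) = I*√86 ≈ 9.2736*I)
T(I) = 6*I*√86 (T(I) = 6*(I*√86) = 6*I*√86)
1/T(X(H)) = 1/(6*I*√86) = -I*√86/516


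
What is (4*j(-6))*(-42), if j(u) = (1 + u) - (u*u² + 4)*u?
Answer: 214536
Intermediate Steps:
j(u) = 1 + u - u*(4 + u³) (j(u) = (1 + u) - (u³ + 4)*u = (1 + u) - (4 + u³)*u = (1 + u) - u*(4 + u³) = 1 + u - u*(4 + u³))
(4*j(-6))*(-42) = (4*(1 - 1*(-6)⁴ - 3*(-6)))*(-42) = (4*(1 - 1*1296 + 18))*(-42) = (4*(1 - 1296 + 18))*(-42) = (4*(-1277))*(-42) = -5108*(-42) = 214536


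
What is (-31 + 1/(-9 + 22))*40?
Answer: -16080/13 ≈ -1236.9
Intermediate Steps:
(-31 + 1/(-9 + 22))*40 = (-31 + 1/13)*40 = -402/13*40 = -16080/13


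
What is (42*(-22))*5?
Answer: -4620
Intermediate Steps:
(42*(-22))*5 = -924*5 = -4620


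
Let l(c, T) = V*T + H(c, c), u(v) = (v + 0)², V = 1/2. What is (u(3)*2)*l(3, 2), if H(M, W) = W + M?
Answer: 126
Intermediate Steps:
V = ½ ≈ 0.50000
u(v) = v²
H(M, W) = M + W
l(c, T) = T/2 + 2*c (l(c, T) = T/2 + (c + c) = T/2 + 2*c)
(u(3)*2)*l(3, 2) = (3²*2)*((½)*2 + 2*3) = (9*2)*(1 + 6) = 18*7 = 126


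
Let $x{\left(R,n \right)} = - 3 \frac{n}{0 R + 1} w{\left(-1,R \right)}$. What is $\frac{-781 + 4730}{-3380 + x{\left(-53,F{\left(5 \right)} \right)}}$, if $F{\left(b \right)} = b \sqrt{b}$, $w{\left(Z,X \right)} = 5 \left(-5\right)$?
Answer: $- \frac{2669524}{2144255} - \frac{59235 \sqrt{5}}{428851} \approx -1.5538$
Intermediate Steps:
$w{\left(Z,X \right)} = -25$
$F{\left(b \right)} = b^{\frac{3}{2}}$
$x{\left(R,n \right)} = 75 n$ ($x{\left(R,n \right)} = - 3 \frac{n}{0 R + 1} \left(-25\right) = - 3 \frac{n}{0 + 1} \left(-25\right) = - 3 \frac{n}{1} \left(-25\right) = - 3 n 1 \left(-25\right) = - 3 n \left(-25\right) = 75 n$)
$\frac{-781 + 4730}{-3380 + x{\left(-53,F{\left(5 \right)} \right)}} = \frac{-781 + 4730}{-3380 + 75 \cdot 5^{\frac{3}{2}}} = \frac{3949}{-3380 + 75 \cdot 5 \sqrt{5}} = \frac{3949}{-3380 + 375 \sqrt{5}}$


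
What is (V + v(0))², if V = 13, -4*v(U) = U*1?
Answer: 169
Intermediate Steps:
v(U) = -U/4
(V + v(0))² = (13 - ¼*0)² = (13 + 0)² = 13² = 169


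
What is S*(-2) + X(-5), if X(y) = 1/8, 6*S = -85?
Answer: 683/24 ≈ 28.458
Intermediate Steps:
S = -85/6 (S = (1/6)*(-85) = -85/6 ≈ -14.167)
X(y) = 1/8
S*(-2) + X(-5) = -85/6*(-2) + 1/8 = 85/3 + 1/8 = 683/24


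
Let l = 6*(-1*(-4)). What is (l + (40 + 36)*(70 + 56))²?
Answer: 92160000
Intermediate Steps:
l = 24 (l = 6*4 = 24)
(l + (40 + 36)*(70 + 56))² = (24 + (40 + 36)*(70 + 56))² = (24 + 76*126)² = (24 + 9576)² = 9600² = 92160000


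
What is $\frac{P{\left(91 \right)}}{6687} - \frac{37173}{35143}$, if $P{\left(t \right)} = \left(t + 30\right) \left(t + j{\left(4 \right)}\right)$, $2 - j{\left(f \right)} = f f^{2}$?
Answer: $- \frac{125259064}{235001241} \approx -0.53301$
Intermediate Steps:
$j{\left(f \right)} = 2 - f^{3}$ ($j{\left(f \right)} = 2 - f f^{2} = 2 - f^{3}$)
$P{\left(t \right)} = \left(-62 + t\right) \left(30 + t\right)$ ($P{\left(t \right)} = \left(t + 30\right) \left(t + \left(2 - 4^{3}\right)\right) = \left(30 + t\right) \left(t + \left(2 - 64\right)\right) = \left(30 + t\right) \left(t - 62\right) = \left(30 + t\right) \left(-62 + t\right) = \left(-62 + t\right) \left(30 + t\right)$)
$\frac{P{\left(91 \right)}}{6687} - \frac{37173}{35143} = \frac{-1860 + 91^{2} - 2912}{6687} - \frac{37173}{35143} = \left(-1860 + 8281 - 2912\right) \frac{1}{6687} - \frac{37173}{35143} = 3509 \cdot \frac{1}{6687} - \frac{37173}{35143} = \frac{3509}{6687} - \frac{37173}{35143} = - \frac{125259064}{235001241}$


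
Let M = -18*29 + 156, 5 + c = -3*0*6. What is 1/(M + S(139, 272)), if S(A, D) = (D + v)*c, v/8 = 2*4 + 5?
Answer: -1/2246 ≈ -0.00044524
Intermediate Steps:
c = -5 (c = -5 - 3*0*6 = -5 + 0*6 = -5 + 0 = -5)
v = 104 (v = 8*(2*4 + 5) = 8*(8 + 5) = 8*13 = 104)
M = -366 (M = -522 + 156 = -366)
S(A, D) = -520 - 5*D (S(A, D) = (D + 104)*(-5) = (104 + D)*(-5) = -520 - 5*D)
1/(M + S(139, 272)) = 1/(-366 + (-520 - 5*272)) = 1/(-366 + (-520 - 1360)) = 1/(-366 - 1880) = 1/(-2246) = -1/2246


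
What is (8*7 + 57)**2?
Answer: 12769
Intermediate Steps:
(8*7 + 57)**2 = (56 + 57)**2 = 113**2 = 12769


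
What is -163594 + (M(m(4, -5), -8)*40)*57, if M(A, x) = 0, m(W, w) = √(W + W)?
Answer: -163594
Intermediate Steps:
m(W, w) = √2*√W (m(W, w) = √(2*W) = √2*√W)
-163594 + (M(m(4, -5), -8)*40)*57 = -163594 + (0*40)*57 = -163594 + 0*57 = -163594 + 0 = -163594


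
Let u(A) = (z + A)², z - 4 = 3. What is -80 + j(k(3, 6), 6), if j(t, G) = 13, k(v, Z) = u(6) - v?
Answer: -67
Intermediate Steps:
z = 7 (z = 4 + 3 = 7)
u(A) = (7 + A)²
k(v, Z) = 169 - v (k(v, Z) = (7 + 6)² - v = 13² - v = 169 - v)
-80 + j(k(3, 6), 6) = -80 + 13 = -67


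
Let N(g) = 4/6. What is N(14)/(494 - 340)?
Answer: 1/231 ≈ 0.0043290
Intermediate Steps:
N(g) = 2/3 (N(g) = 4*(1/6) = 2/3)
N(14)/(494 - 340) = 2/(3*(494 - 340)) = (2/3)/154 = (2/3)*(1/154) = 1/231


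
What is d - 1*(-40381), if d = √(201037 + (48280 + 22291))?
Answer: 40381 + 2*√67902 ≈ 40902.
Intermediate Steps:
d = 2*√67902 (d = √(201037 + 70571) = √271608 = 2*√67902 ≈ 521.16)
d - 1*(-40381) = 2*√67902 - 1*(-40381) = 2*√67902 + 40381 = 40381 + 2*√67902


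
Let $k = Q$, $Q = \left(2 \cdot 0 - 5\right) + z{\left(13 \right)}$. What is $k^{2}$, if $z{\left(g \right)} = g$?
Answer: $64$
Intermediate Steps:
$Q = 8$ ($Q = \left(2 \cdot 0 - 5\right) + 13 = \left(0 - 5\right) + 13 = -5 + 13 = 8$)
$k = 8$
$k^{2} = 8^{2} = 64$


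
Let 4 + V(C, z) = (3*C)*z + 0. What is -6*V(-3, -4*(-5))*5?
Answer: 5520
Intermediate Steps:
V(C, z) = -4 + 3*C*z (V(C, z) = -4 + ((3*C)*z + 0) = -4 + (3*C*z + 0) = -4 + 3*C*z)
-6*V(-3, -4*(-5))*5 = -6*(-4 + 3*(-3)*(-4*(-5)))*5 = -6*(-4 + 3*(-3)*20)*5 = -6*(-4 - 180)*5 = -6*(-184)*5 = 1104*5 = 5520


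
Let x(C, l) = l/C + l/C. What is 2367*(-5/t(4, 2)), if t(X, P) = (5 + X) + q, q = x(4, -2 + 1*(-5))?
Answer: -23670/11 ≈ -2151.8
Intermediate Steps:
x(C, l) = 2*l/C
q = -7/2 (q = 2*(-2 + 1*(-5))/4 = 2*(-2 - 5)*(1/4) = 2*(-7)*(1/4) = -7/2 ≈ -3.5000)
t(X, P) = 3/2 + X (t(X, P) = (5 + X) - 7/2 = 3/2 + X)
2367*(-5/t(4, 2)) = 2367*(-5/(3/2 + 4)) = 2367*(-5/11/2) = 2367*(-5*2/11) = 2367*(-10/11) = -23670/11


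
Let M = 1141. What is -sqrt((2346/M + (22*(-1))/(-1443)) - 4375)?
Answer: -I*sqrt(11854311730878435)/1646463 ≈ -66.128*I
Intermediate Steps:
-sqrt((2346/M + (22*(-1))/(-1443)) - 4375) = -sqrt((2346/1141 + (22*(-1))/(-1443)) - 4375) = -sqrt((2346*(1/1141) - 22*(-1/1443)) - 4375) = -sqrt((2346/1141 + 22/1443) - 4375) = -sqrt(3410380/1646463 - 4375) = -sqrt(-7199865245/1646463) = -I*sqrt(11854311730878435)/1646463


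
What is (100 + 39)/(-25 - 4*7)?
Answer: -139/53 ≈ -2.6226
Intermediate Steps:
(100 + 39)/(-25 - 4*7) = 139/(-25 - 28) = 139/(-53) = 139*(-1/53) = -139/53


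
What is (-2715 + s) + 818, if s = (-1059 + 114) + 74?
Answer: -2768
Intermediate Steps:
s = -871 (s = -945 + 74 = -871)
(-2715 + s) + 818 = (-2715 - 871) + 818 = -3586 + 818 = -2768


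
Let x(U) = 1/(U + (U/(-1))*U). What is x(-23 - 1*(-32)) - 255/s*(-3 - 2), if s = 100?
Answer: 917/72 ≈ 12.736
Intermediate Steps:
x(U) = 1/(U - U**2) (x(U) = 1/(U + (U*(-1))*U) = 1/(U + (-U)*U) = 1/(U - U**2))
x(-23 - 1*(-32)) - 255/s*(-3 - 2) = -1/((-23 - 1*(-32))*(-1 + (-23 - 1*(-32)))) - 255/100*(-3 - 2) = -1/((-23 + 32)*(-1 + (-23 + 32))) - 255*(1/100)*(-5) = -1/(9*(-1 + 9)) - 51*(-5)/20 = -1*1/9/8 - 1*(-51/4) = -1*1/9*1/8 + 51/4 = -1/72 + 51/4 = 917/72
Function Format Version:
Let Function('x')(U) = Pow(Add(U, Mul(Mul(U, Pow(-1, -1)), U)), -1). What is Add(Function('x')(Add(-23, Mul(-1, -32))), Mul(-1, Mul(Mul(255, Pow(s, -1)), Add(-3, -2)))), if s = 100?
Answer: Rational(917, 72) ≈ 12.736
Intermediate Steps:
Function('x')(U) = Pow(Add(U, Mul(-1, Pow(U, 2))), -1) (Function('x')(U) = Pow(Add(U, Mul(Mul(U, -1), U)), -1) = Pow(Add(U, Mul(Mul(-1, U), U)), -1) = Pow(Add(U, Mul(-1, Pow(U, 2))), -1))
Add(Function('x')(Add(-23, Mul(-1, -32))), Mul(-1, Mul(Mul(255, Pow(s, -1)), Add(-3, -2)))) = Add(Mul(-1, Pow(Add(-23, Mul(-1, -32)), -1), Pow(Add(-1, Add(-23, Mul(-1, -32))), -1)), Mul(-1, Mul(Mul(255, Pow(100, -1)), Add(-3, -2)))) = Add(Mul(-1, Pow(Add(-23, 32), -1), Pow(Add(-1, Add(-23, 32)), -1)), Mul(-1, Mul(Mul(255, Rational(1, 100)), -5))) = Add(Mul(-1, Pow(9, -1), Pow(Add(-1, 9), -1)), Mul(-1, Mul(Rational(51, 20), -5))) = Add(Mul(-1, Rational(1, 9), Pow(8, -1)), Mul(-1, Rational(-51, 4))) = Add(Mul(-1, Rational(1, 9), Rational(1, 8)), Rational(51, 4)) = Add(Rational(-1, 72), Rational(51, 4)) = Rational(917, 72)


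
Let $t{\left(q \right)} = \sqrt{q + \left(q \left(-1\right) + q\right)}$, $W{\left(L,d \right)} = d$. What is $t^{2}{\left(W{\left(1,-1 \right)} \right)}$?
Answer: $-1$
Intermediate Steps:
$t{\left(q \right)} = \sqrt{q}$ ($t{\left(q \right)} = \sqrt{q + \left(- q + q\right)} = \sqrt{q + 0} = \sqrt{q}$)
$t^{2}{\left(W{\left(1,-1 \right)} \right)} = \left(\sqrt{-1}\right)^{2} = i^{2} = -1$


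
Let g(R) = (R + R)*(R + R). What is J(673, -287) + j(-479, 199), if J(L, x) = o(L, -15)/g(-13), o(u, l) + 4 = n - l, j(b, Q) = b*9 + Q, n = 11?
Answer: -1389845/338 ≈ -4112.0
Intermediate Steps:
j(b, Q) = Q + 9*b (j(b, Q) = 9*b + Q = Q + 9*b)
g(R) = 4*R**2 (g(R) = (2*R)*(2*R) = 4*R**2)
o(u, l) = 7 - l (o(u, l) = -4 + (11 - l) = 7 - l)
J(L, x) = 11/338 (J(L, x) = (7 - 1*(-15))/((4*(-13)**2)) = (7 + 15)/((4*169)) = 22/676 = 22*(1/676) = 11/338)
J(673, -287) + j(-479, 199) = 11/338 + (199 + 9*(-479)) = 11/338 + (199 - 4311) = 11/338 - 4112 = -1389845/338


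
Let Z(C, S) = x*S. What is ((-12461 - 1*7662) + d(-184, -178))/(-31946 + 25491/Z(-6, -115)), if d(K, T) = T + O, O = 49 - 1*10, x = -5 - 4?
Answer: 6990390/11012873 ≈ 0.63475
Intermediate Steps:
x = -9
O = 39 (O = 49 - 10 = 39)
Z(C, S) = -9*S
d(K, T) = 39 + T (d(K, T) = T + 39 = 39 + T)
((-12461 - 1*7662) + d(-184, -178))/(-31946 + 25491/Z(-6, -115)) = ((-12461 - 1*7662) + (39 - 178))/(-31946 + 25491/((-9*(-115)))) = ((-12461 - 7662) - 139)/(-31946 + 25491/1035) = (-20123 - 139)/(-31946 + 25491*(1/1035)) = -20262/(-31946 + 8497/345) = -20262/(-11012873/345) = -20262*(-345/11012873) = 6990390/11012873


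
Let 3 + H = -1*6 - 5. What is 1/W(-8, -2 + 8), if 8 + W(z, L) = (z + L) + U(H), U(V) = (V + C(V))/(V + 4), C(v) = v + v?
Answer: -5/29 ≈ -0.17241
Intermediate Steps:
H = -14 (H = -3 + (-1*6 - 5) = -3 + (-6 - 5) = -3 - 11 = -14)
C(v) = 2*v
U(V) = 3*V/(4 + V) (U(V) = (V + 2*V)/(V + 4) = (3*V)/(4 + V) = 3*V/(4 + V))
W(z, L) = -19/5 + L + z (W(z, L) = -8 + ((z + L) + 3*(-14)/(4 - 14)) = -8 + ((L + z) + 3*(-14)/(-10)) = -8 + ((L + z) + 3*(-14)*(-⅒)) = -8 + ((L + z) + 21/5) = -8 + (21/5 + L + z) = -19/5 + L + z)
1/W(-8, -2 + 8) = 1/(-19/5 + (-2 + 8) - 8) = 1/(-19/5 + 6 - 8) = 1/(-29/5) = -5/29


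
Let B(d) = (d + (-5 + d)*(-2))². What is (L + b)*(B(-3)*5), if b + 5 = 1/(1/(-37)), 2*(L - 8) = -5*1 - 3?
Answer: -32110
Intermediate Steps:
L = 4 (L = 8 + (-5*1 - 3)/2 = 8 + (-5 - 3)/2 = 8 + (½)*(-8) = 8 - 4 = 4)
b = -42 (b = -5 + 1/(1/(-37)) = -5 + 1/(-1/37) = -5 - 37 = -42)
B(d) = (10 - d)² (B(d) = (d + (10 - 2*d))² = (10 - d)²)
(L + b)*(B(-3)*5) = (4 - 42)*((-10 - 3)²*5) = -38*(-13)²*5 = -6422*5 = -38*845 = -32110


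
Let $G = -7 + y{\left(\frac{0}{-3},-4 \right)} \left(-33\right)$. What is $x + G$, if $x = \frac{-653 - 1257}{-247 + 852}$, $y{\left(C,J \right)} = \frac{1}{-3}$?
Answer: $\frac{102}{121} \approx 0.84298$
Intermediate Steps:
$y{\left(C,J \right)} = - \frac{1}{3}$
$G = 4$ ($G = -7 - -11 = -7 + 11 = 4$)
$x = - \frac{382}{121}$ ($x = - \frac{1910}{605} = \left(-1910\right) \frac{1}{605} = - \frac{382}{121} \approx -3.157$)
$x + G = - \frac{382}{121} + 4 = \frac{102}{121}$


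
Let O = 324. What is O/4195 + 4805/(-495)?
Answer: -3999319/415305 ≈ -9.6298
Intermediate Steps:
O/4195 + 4805/(-495) = 324/4195 + 4805/(-495) = 324*(1/4195) + 4805*(-1/495) = 324/4195 - 961/99 = -3999319/415305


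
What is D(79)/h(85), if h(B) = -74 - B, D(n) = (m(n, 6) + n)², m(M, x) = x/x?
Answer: -6400/159 ≈ -40.252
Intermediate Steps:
m(M, x) = 1
D(n) = (1 + n)²
D(79)/h(85) = (1 + 79)²/(-74 - 1*85) = 80²/(-74 - 85) = 6400/(-159) = 6400*(-1/159) = -6400/159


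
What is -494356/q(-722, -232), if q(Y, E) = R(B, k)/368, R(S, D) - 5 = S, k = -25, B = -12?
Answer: 181923008/7 ≈ 2.5989e+7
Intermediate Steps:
R(S, D) = 5 + S
q(Y, E) = -7/368 (q(Y, E) = (5 - 12)/368 = -7*1/368 = -7/368)
-494356/q(-722, -232) = -494356/(-7/368) = -494356*(-368/7) = 181923008/7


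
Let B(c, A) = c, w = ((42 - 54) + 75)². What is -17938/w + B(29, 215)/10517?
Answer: -188538845/41741973 ≈ -4.5168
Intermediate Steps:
w = 3969 (w = (-12 + 75)² = 63² = 3969)
-17938/w + B(29, 215)/10517 = -17938/3969 + 29/10517 = -188538845/41741973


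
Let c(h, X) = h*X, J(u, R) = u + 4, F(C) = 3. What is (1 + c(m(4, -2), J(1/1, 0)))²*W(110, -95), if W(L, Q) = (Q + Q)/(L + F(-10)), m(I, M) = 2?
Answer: -22990/113 ≈ -203.45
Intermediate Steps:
J(u, R) = 4 + u
W(L, Q) = 2*Q/(3 + L) (W(L, Q) = (Q + Q)/(L + 3) = (2*Q)/(3 + L) = 2*Q/(3 + L))
c(h, X) = X*h
(1 + c(m(4, -2), J(1/1, 0)))²*W(110, -95) = (1 + (4 + 1/1)*2)²*(2*(-95)/(3 + 110)) = (1 + (4 + 1)*2)²*(2*(-95)/113) = (1 + 5*2)²*(2*(-95)*(1/113)) = (1 + 10)²*(-190/113) = 11²*(-190/113) = 121*(-190/113) = -22990/113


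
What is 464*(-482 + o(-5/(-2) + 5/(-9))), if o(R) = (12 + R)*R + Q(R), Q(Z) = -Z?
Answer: -17169508/81 ≈ -2.1197e+5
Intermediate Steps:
o(R) = -R + R*(12 + R) (o(R) = (12 + R)*R - R = R*(12 + R) - R = -R + R*(12 + R))
464*(-482 + o(-5/(-2) + 5/(-9))) = 464*(-482 + (-5/(-2) + 5/(-9))*(11 + (-5/(-2) + 5/(-9)))) = 464*(-482 + (-5*(-½) + 5*(-⅑))*(11 + (-5*(-½) + 5*(-⅑)))) = 464*(-482 + (5/2 - 5/9)*(11 + (5/2 - 5/9))) = 464*(-482 + 35*(11 + 35/18)/18) = 464*(-482 + (35/18)*(233/18)) = 464*(-482 + 8155/324) = 464*(-148013/324) = -17169508/81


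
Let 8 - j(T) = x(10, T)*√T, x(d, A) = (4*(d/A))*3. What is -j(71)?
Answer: -8 + 120*√71/71 ≈ 6.2414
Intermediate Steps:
x(d, A) = 12*d/A (x(d, A) = (4*d/A)*3 = 12*d/A)
j(T) = 8 - 120/√T (j(T) = 8 - 12*10/T*√T = 8 - 120/T*√T = 8 - 120/√T)
-j(71) = -(8 - 120*√71/71) = -8 + 120*√71/71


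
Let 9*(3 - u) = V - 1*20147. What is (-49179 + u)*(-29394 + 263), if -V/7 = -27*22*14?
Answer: 14001786019/9 ≈ 1.5558e+9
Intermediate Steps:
V = 58212 (V = -7*(-27*22)*14 = -(-4158)*14 = -7*(-8316) = 58212)
u = -38038/9 (u = 3 - (58212 - 1*20147)/9 = 3 - (58212 - 20147)/9 = 3 - 1/9*38065 = 3 - 38065/9 = -38038/9 ≈ -4226.4)
(-49179 + u)*(-29394 + 263) = (-49179 - 38038/9)*(-29394 + 263) = -480649/9*(-29131) = 14001786019/9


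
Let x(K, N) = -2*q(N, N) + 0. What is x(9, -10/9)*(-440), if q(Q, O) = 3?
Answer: 2640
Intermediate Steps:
x(K, N) = -6 (x(K, N) = -2*3 + 0 = -6 + 0 = -6)
x(9, -10/9)*(-440) = -6*(-440) = 2640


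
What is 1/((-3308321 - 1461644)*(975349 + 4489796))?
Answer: -1/26068550369925 ≈ -3.8360e-14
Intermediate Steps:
1/((-3308321 - 1461644)*(975349 + 4489796)) = 1/(-4769965*5465145) = 1/(-26068550369925) = -1/26068550369925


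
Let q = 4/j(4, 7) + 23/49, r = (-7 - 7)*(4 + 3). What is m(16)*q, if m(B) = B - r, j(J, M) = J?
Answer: 8208/49 ≈ 167.51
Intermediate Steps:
r = -98 (r = -14*7 = -98)
q = 72/49 (q = 4/4 + 23/49 = 4*(¼) + 23*(1/49) = 1 + 23/49 = 72/49 ≈ 1.4694)
m(B) = 98 + B (m(B) = B - 1*(-98) = B + 98 = 98 + B)
m(16)*q = (98 + 16)*(72/49) = 114*(72/49) = 8208/49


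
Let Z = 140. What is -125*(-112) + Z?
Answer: 14140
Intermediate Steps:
-125*(-112) + Z = -125*(-112) + 140 = 14000 + 140 = 14140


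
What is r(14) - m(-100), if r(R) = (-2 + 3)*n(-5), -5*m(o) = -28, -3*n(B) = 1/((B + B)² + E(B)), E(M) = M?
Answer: -1597/285 ≈ -5.6035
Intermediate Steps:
n(B) = -1/(3*(B + 4*B²)) (n(B) = -1/(3*((B + B)² + B)) = -1/(3*((2*B)² + B)) = -1/(3*(4*B² + B)) = -1/(3*(B + 4*B²)))
m(o) = 28/5 (m(o) = -⅕*(-28) = 28/5)
r(R) = -1/285 (r(R) = (-2 + 3)*(-⅓/(-5*(1 + 4*(-5)))) = 1*(-⅓*(-⅕)/(1 - 20)) = 1*(-⅓*(-⅕)/(-19)) = 1*(-⅓*(-⅕)*(-1/19)) = 1*(-1/285) = -1/285)
r(14) - m(-100) = -1/285 - 1*28/5 = -1/285 - 28/5 = -1597/285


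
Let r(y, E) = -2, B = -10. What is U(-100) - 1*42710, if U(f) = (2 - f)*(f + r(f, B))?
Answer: -53114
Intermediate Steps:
U(f) = (-2 + f)*(2 - f) (U(f) = (2 - f)*(f - 2) = (2 - f)*(-2 + f) = (-2 + f)*(2 - f))
U(-100) - 1*42710 = (-4 - 1*(-100)² + 4*(-100)) - 1*42710 = (-4 - 1*10000 - 400) - 42710 = (-4 - 10000 - 400) - 42710 = -10404 - 42710 = -53114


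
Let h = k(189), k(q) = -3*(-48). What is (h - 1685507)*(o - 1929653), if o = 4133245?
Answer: -3713852423896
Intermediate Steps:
k(q) = 144
h = 144
(h - 1685507)*(o - 1929653) = (144 - 1685507)*(4133245 - 1929653) = -1685363*2203592 = -3713852423896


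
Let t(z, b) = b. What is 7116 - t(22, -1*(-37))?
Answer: 7079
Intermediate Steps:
7116 - t(22, -1*(-37)) = 7116 - (-1)*(-37) = 7116 - 1*37 = 7116 - 37 = 7079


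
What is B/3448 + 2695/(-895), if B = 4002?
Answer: -571057/308596 ≈ -1.8505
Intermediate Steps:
B/3448 + 2695/(-895) = 4002/3448 + 2695/(-895) = 4002*(1/3448) + 2695*(-1/895) = 2001/1724 - 539/179 = -571057/308596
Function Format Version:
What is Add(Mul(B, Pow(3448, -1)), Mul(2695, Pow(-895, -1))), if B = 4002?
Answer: Rational(-571057, 308596) ≈ -1.8505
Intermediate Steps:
Add(Mul(B, Pow(3448, -1)), Mul(2695, Pow(-895, -1))) = Add(Mul(4002, Pow(3448, -1)), Mul(2695, Pow(-895, -1))) = Add(Mul(4002, Rational(1, 3448)), Mul(2695, Rational(-1, 895))) = Add(Rational(2001, 1724), Rational(-539, 179)) = Rational(-571057, 308596)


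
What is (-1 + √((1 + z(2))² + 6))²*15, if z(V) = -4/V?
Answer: 120 - 30*√7 ≈ 40.627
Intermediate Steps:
(-1 + √((1 + z(2))² + 6))²*15 = (-1 + √((1 - 4/2)² + 6))²*15 = (-1 + √((1 - 4*½)² + 6))²*15 = (-1 + √((1 - 2)² + 6))²*15 = (-1 + √((-1)² + 6))²*15 = (-1 + √(1 + 6))²*15 = (-1 + √7)²*15 = 15*(-1 + √7)²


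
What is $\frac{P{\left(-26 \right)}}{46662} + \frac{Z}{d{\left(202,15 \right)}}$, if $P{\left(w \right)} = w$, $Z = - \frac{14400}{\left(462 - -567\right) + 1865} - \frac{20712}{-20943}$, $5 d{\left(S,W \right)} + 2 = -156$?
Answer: $\frac{259850632499}{2068731391727} \approx 0.12561$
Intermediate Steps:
$d{\left(S,W \right)} = - \frac{158}{5}$ ($d{\left(S,W \right)} = - \frac{2}{5} + \frac{1}{5} \left(-156\right) = - \frac{2}{5} - \frac{156}{5} = - \frac{158}{5}$)
$Z = - \frac{40273112}{10101507}$ ($Z = - \frac{14400}{\left(462 + 567\right) + 1865} - - \frac{6904}{6981} = - \frac{14400}{1029 + 1865} + \frac{6904}{6981} = - \frac{14400}{2894} + \frac{6904}{6981} = \left(-14400\right) \frac{1}{2894} + \frac{6904}{6981} = - \frac{7200}{1447} + \frac{6904}{6981} = - \frac{40273112}{10101507} \approx -3.9868$)
$\frac{P{\left(-26 \right)}}{46662} + \frac{Z}{d{\left(202,15 \right)}} = - \frac{26}{46662} - \frac{40273112}{10101507 \left(- \frac{158}{5}\right)} = \left(-26\right) \frac{1}{46662} - - \frac{100682780}{798019053} = - \frac{13}{23331} + \frac{100682780}{798019053} = \frac{259850632499}{2068731391727}$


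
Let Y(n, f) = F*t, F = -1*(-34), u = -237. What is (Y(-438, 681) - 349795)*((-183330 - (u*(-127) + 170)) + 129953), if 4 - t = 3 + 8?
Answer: 29278860318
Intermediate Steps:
t = -7 (t = 4 - (3 + 8) = 4 - 1*11 = 4 - 11 = -7)
F = 34
Y(n, f) = -238 (Y(n, f) = 34*(-7) = -238)
(Y(-438, 681) - 349795)*((-183330 - (u*(-127) + 170)) + 129953) = (-238 - 349795)*((-183330 - (-237*(-127) + 170)) + 129953) = -350033*((-183330 - (30099 + 170)) + 129953) = -350033*((-183330 - 1*30269) + 129953) = -350033*((-183330 - 30269) + 129953) = -350033*(-213599 + 129953) = -350033*(-83646) = 29278860318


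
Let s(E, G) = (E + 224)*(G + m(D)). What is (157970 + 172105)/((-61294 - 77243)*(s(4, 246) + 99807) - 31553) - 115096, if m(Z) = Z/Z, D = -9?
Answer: -2489393383776059/21628843604 ≈ -1.1510e+5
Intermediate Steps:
m(Z) = 1
s(E, G) = (1 + G)*(224 + E) (s(E, G) = (E + 224)*(G + 1) = (224 + E)*(1 + G) = (1 + G)*(224 + E))
(157970 + 172105)/((-61294 - 77243)*(s(4, 246) + 99807) - 31553) - 115096 = (157970 + 172105)/((-61294 - 77243)*((224 + 4 + 224*246 + 4*246) + 99807) - 31553) - 115096 = 330075/(-138537*((224 + 4 + 55104 + 984) + 99807) - 31553) - 115096 = 330075/(-138537*(56316 + 99807) - 31553) - 115096 = 330075/(-138537*156123 - 31553) - 115096 = 330075/(-21628812051 - 31553) - 115096 = 330075/(-21628843604) - 115096 = 330075*(-1/21628843604) - 115096 = -330075/21628843604 - 115096 = -2489393383776059/21628843604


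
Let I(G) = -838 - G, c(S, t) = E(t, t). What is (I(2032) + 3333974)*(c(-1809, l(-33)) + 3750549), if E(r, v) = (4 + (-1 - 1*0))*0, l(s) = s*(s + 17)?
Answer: 12493468776096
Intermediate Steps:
l(s) = s*(17 + s)
E(r, v) = 0 (E(r, v) = (4 + (-1 + 0))*0 = (4 - 1)*0 = 3*0 = 0)
c(S, t) = 0
(I(2032) + 3333974)*(c(-1809, l(-33)) + 3750549) = ((-838 - 1*2032) + 3333974)*(0 + 3750549) = ((-838 - 2032) + 3333974)*3750549 = (-2870 + 3333974)*3750549 = 3331104*3750549 = 12493468776096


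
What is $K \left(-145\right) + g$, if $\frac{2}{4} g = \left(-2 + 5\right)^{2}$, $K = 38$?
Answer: $-5492$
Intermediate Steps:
$g = 18$ ($g = 2 \left(-2 + 5\right)^{2} = 2 \cdot 3^{2} = 2 \cdot 9 = 18$)
$K \left(-145\right) + g = 38 \left(-145\right) + 18 = -5510 + 18 = -5492$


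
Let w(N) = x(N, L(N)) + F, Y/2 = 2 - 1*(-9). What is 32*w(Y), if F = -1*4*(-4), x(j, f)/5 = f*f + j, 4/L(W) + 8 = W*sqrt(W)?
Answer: 7057755008/1750329 + 14080*sqrt(22)/1750329 ≈ 4032.3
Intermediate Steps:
L(W) = 4/(-8 + W**(3/2)) (L(W) = 4/(-8 + W*sqrt(W)) = 4/(-8 + W**(3/2)))
Y = 22 (Y = 2*(2 - 1*(-9)) = 2*(2 + 9) = 2*11 = 22)
x(j, f) = 5*j + 5*f**2 (x(j, f) = 5*(f*f + j) = 5*(f**2 + j) = 5*(j + f**2) = 5*j + 5*f**2)
F = 16 (F = -4*(-4) = 16)
w(N) = 16 + 5*N + 80/(-8 + N**(3/2))**2 (w(N) = (5*N + 5*(4/(-8 + N**(3/2)))**2) + 16 = (5*N + 5*(16/(-8 + N**(3/2))**2)) + 16 = (5*N + 80/(-8 + N**(3/2))**2) + 16 = 16 + 5*N + 80/(-8 + N**(3/2))**2)
32*w(Y) = 32*(16 + 5*22 + 80/(-8 + 22**(3/2))**2) = 32*(16 + 110 + 80/(-8 + 22*sqrt(22))**2) = 32*(126 + 80/(-8 + 22*sqrt(22))**2) = 4032 + 2560/(-8 + 22*sqrt(22))**2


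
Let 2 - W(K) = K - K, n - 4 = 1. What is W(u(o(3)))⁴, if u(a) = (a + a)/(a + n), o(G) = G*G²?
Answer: 16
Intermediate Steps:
n = 5 (n = 4 + 1 = 5)
o(G) = G³
u(a) = 2*a/(5 + a) (u(a) = (a + a)/(a + 5) = (2*a)/(5 + a) = 2*a/(5 + a))
W(K) = 2 (W(K) = 2 - (K - K) = 2 - 1*0 = 2 + 0 = 2)
W(u(o(3)))⁴ = 2⁴ = 16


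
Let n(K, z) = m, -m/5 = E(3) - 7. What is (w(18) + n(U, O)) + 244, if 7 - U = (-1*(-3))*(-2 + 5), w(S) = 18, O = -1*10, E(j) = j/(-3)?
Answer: 302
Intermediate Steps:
E(j) = -j/3 (E(j) = j*(-1/3) = -j/3)
O = -10
m = 40 (m = -5*(-1/3*3 - 7) = -5*(-1 - 7) = -5*(-8) = 40)
U = -2 (U = 7 - (-1*(-3))*(-2 + 5) = 7 - 3*3 = 7 - 1*9 = 7 - 9 = -2)
n(K, z) = 40
(w(18) + n(U, O)) + 244 = (18 + 40) + 244 = 58 + 244 = 302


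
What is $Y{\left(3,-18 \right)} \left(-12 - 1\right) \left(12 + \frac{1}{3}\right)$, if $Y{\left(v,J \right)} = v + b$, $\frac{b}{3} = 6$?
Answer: $-3367$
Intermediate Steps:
$b = 18$ ($b = 3 \cdot 6 = 18$)
$Y{\left(v,J \right)} = 18 + v$ ($Y{\left(v,J \right)} = v + 18 = 18 + v$)
$Y{\left(3,-18 \right)} \left(-12 - 1\right) \left(12 + \frac{1}{3}\right) = \left(18 + 3\right) \left(-12 - 1\right) \left(12 + \frac{1}{3}\right) = 21 \left(- 13 \left(12 + \frac{1}{3}\right)\right) = 21 \left(\left(-13\right) \frac{37}{3}\right) = 21 \left(- \frac{481}{3}\right) = -3367$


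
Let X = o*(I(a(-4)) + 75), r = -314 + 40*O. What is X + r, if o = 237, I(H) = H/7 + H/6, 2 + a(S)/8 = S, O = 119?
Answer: 130899/7 ≈ 18700.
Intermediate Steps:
a(S) = -16 + 8*S
I(H) = 13*H/42 (I(H) = H*(⅐) + H*(⅙) = H/7 + H/6 = 13*H/42)
r = 4446 (r = -314 + 40*119 = -314 + 4760 = 4446)
X = 99777/7 (X = 237*(13*(-16 + 8*(-4))/42 + 75) = 237*(13*(-16 - 32)/42 + 75) = 237*((13/42)*(-48) + 75) = 237*(-104/7 + 75) = 237*(421/7) = 99777/7 ≈ 14254.)
X + r = 99777/7 + 4446 = 130899/7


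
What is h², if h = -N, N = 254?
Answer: 64516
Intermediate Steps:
h = -254 (h = -1*254 = -254)
h² = (-254)² = 64516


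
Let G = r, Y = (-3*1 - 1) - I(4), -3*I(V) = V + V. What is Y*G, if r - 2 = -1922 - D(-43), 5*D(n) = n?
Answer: 38228/15 ≈ 2548.5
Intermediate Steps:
D(n) = n/5
r = -9557/5 (r = 2 + (-1922 - (-43)/5) = 2 + (-1922 - 1*(-43/5)) = 2 + (-1922 + 43/5) = 2 - 9567/5 = -9557/5 ≈ -1911.4)
I(V) = -2*V/3 (I(V) = -(V + V)/3 = -2*V/3)
Y = -4/3 (Y = (-3*1 - 1) - (-2)*4/3 = (-3 - 1) - 1*(-8/3) = -4 + 8/3 = -4/3 ≈ -1.3333)
G = -9557/5 ≈ -1911.4
Y*G = -4/3*(-9557/5) = 38228/15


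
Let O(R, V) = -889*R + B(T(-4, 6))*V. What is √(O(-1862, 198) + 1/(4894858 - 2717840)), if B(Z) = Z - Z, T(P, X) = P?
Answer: 5*√313809053309711842/2177018 ≈ 1286.6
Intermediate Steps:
B(Z) = 0
O(R, V) = -889*R (O(R, V) = -889*R + 0*V = -889*R + 0 = -889*R)
√(O(-1862, 198) + 1/(4894858 - 2717840)) = √(-889*(-1862) + 1/(4894858 - 2717840)) = √(1655318 + 1/2177018) = √(3603657081725/2177018) = 5*√313809053309711842/2177018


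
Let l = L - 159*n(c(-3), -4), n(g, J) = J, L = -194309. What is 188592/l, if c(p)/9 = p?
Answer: -188592/193673 ≈ -0.97377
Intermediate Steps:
c(p) = 9*p
l = -193673 (l = -194309 - 159*(-4) = -194309 - 1*(-636) = -194309 + 636 = -193673)
188592/l = 188592/(-193673) = 188592*(-1/193673) = -188592/193673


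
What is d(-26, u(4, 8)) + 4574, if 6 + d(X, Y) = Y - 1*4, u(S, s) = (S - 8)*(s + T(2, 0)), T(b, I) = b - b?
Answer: 4532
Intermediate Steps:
T(b, I) = 0
u(S, s) = s*(-8 + S) (u(S, s) = (S - 8)*(s + 0) = (-8 + S)*s = s*(-8 + S))
d(X, Y) = -10 + Y (d(X, Y) = -6 + (Y - 1*4) = -6 + (Y - 4) = -6 + (-4 + Y) = -10 + Y)
d(-26, u(4, 8)) + 4574 = (-10 + 8*(-8 + 4)) + 4574 = (-10 + 8*(-4)) + 4574 = (-10 - 32) + 4574 = -42 + 4574 = 4532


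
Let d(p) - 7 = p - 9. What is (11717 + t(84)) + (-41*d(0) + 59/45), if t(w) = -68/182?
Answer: 48320744/4095 ≈ 11800.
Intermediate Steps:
d(p) = -2 + p (d(p) = 7 + (p - 9) = 7 + (-9 + p) = -2 + p)
t(w) = -34/91 (t(w) = -68*1/182 = -34/91)
(11717 + t(84)) + (-41*d(0) + 59/45) = (11717 - 34/91) + (-41*(-2 + 0) + 59/45) = 1066213/91 + (-41*(-2) + 59*(1/45)) = 1066213/91 + (82 + 59/45) = 1066213/91 + 3749/45 = 48320744/4095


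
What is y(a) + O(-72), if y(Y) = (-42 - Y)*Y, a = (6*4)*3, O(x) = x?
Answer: -8280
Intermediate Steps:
a = 72 (a = 24*3 = 72)
y(Y) = Y*(-42 - Y)
y(a) + O(-72) = -1*72*(42 + 72) - 72 = -1*72*114 - 72 = -8208 - 72 = -8280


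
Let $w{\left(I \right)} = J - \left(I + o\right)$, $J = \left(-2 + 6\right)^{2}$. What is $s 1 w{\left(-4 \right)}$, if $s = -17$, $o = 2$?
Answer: $-306$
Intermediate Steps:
$J = 16$ ($J = 4^{2} = 16$)
$w{\left(I \right)} = 14 - I$ ($w{\left(I \right)} = 16 - \left(I + 2\right) = 16 - \left(2 + I\right) = 14 - I$)
$s 1 w{\left(-4 \right)} = \left(-17\right) 1 \left(14 - -4\right) = - 17 \left(14 + 4\right) = \left(-17\right) 18 = -306$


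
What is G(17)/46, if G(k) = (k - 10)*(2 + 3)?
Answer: 35/46 ≈ 0.76087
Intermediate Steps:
G(k) = -50 + 5*k (G(k) = (-10 + k)*5 = -50 + 5*k)
G(17)/46 = (-50 + 5*17)/46 = (-50 + 85)/46 = (1/46)*35 = 35/46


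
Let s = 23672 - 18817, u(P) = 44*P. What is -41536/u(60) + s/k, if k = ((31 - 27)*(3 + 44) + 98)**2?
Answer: -19231031/1226940 ≈ -15.674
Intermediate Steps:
s = 4855
k = 81796 (k = (4*47 + 98)**2 = (188 + 98)**2 = 286**2 = 81796)
-41536/u(60) + s/k = -41536/(44*60) + 4855/81796 = -41536/2640 + 4855*(1/81796) = -41536*1/2640 + 4855/81796 = -236/15 + 4855/81796 = -19231031/1226940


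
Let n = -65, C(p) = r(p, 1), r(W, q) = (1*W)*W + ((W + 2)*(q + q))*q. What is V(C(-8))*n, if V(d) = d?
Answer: -3380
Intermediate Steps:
r(W, q) = W² + 2*q²*(2 + W) (r(W, q) = W*W + ((2 + W)*(2*q))*q = W² + (2*q*(2 + W))*q = W² + 2*q²*(2 + W))
C(p) = 4 + p² + 2*p (C(p) = p² + 4*1² + 2*p*1² = p² + 4*1 + 2*p*1 = p² + 4 + 2*p = 4 + p² + 2*p)
V(C(-8))*n = (4 + (-8)² + 2*(-8))*(-65) = (4 + 64 - 16)*(-65) = 52*(-65) = -3380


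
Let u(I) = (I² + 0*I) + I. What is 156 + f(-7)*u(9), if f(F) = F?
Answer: -474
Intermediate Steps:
u(I) = I + I² (u(I) = (I² + 0) + I = I² + I = I + I²)
156 + f(-7)*u(9) = 156 - 63*(1 + 9) = 156 - 63*10 = 156 - 7*90 = 156 - 630 = -474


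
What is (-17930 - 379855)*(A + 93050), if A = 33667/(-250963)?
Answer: -9289104550435155/250963 ≈ -3.7014e+10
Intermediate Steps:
A = -33667/250963 (A = 33667*(-1/250963) = -33667/250963 ≈ -0.13415)
(-17930 - 379855)*(A + 93050) = (-17930 - 379855)*(-33667/250963 + 93050) = -397785*23352073483/250963 = -9289104550435155/250963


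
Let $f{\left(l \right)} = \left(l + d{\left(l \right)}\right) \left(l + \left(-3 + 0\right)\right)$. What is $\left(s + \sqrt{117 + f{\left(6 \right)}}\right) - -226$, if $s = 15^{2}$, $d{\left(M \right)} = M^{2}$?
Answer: $451 + 9 \sqrt{3} \approx 466.59$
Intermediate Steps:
$f{\left(l \right)} = \left(-3 + l\right) \left(l + l^{2}\right)$ ($f{\left(l \right)} = \left(l + l^{2}\right) \left(l + \left(-3 + 0\right)\right) = \left(l + l^{2}\right) \left(l - 3\right) = \left(l + l^{2}\right) \left(-3 + l\right) = \left(-3 + l\right) \left(l + l^{2}\right)$)
$s = 225$
$\left(s + \sqrt{117 + f{\left(6 \right)}}\right) - -226 = \left(225 + \sqrt{117 + 6 \left(-3 + 6^{2} - 12\right)}\right) - -226 = \left(225 + \sqrt{117 + 6 \left(-3 + 36 - 12\right)}\right) + 226 = \left(225 + \sqrt{117 + 6 \cdot 21}\right) + 226 = \left(225 + \sqrt{117 + 126}\right) + 226 = \left(225 + \sqrt{243}\right) + 226 = \left(225 + 9 \sqrt{3}\right) + 226 = 451 + 9 \sqrt{3}$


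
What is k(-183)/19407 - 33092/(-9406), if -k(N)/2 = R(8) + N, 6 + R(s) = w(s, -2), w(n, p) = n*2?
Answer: 322735460/91271121 ≈ 3.5360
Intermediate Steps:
w(n, p) = 2*n
R(s) = -6 + 2*s
k(N) = -20 - 2*N (k(N) = -2*((-6 + 2*8) + N) = -2*((-6 + 16) + N) = -2*(10 + N) = -20 - 2*N)
k(-183)/19407 - 33092/(-9406) = (-20 - 2*(-183))/19407 - 33092/(-9406) = (-20 + 366)*(1/19407) - 33092*(-1/9406) = 346*(1/19407) + 16546/4703 = 346/19407 + 16546/4703 = 322735460/91271121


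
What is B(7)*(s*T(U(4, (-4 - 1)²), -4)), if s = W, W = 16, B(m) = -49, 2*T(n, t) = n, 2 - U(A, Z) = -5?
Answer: -2744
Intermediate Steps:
U(A, Z) = 7 (U(A, Z) = 2 - 1*(-5) = 2 + 5 = 7)
T(n, t) = n/2
s = 16
B(7)*(s*T(U(4, (-4 - 1)²), -4)) = -784*(½)*7 = -784*7/2 = -49*56 = -2744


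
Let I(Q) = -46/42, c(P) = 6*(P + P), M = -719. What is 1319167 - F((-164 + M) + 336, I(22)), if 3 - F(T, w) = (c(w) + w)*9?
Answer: 9233251/7 ≈ 1.3190e+6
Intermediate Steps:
c(P) = 12*P (c(P) = 6*(2*P) = 12*P)
I(Q) = -23/21 (I(Q) = -46*1/42 = -23/21)
F(T, w) = 3 - 117*w (F(T, w) = 3 - (12*w + w)*9 = 3 - 13*w*9 = 3 - 117*w)
1319167 - F((-164 + M) + 336, I(22)) = 1319167 - (3 - 117*(-23/21)) = 1319167 - (3 + 897/7) = 1319167 - 1*918/7 = 1319167 - 918/7 = 9233251/7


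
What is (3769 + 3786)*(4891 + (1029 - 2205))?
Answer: 28066825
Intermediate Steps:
(3769 + 3786)*(4891 + (1029 - 2205)) = 7555*(4891 - 1176) = 7555*3715 = 28066825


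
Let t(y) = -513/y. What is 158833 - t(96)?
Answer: 5082827/32 ≈ 1.5884e+5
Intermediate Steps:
158833 - t(96) = 158833 - (-513)/96 = 158833 - 1*(-171/32) = 158833 + 171/32 = 5082827/32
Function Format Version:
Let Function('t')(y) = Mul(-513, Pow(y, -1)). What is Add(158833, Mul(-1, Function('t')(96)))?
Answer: Rational(5082827, 32) ≈ 1.5884e+5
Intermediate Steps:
Add(158833, Mul(-1, Function('t')(96))) = Add(158833, Mul(-1, Mul(-513, Pow(96, -1)))) = Add(158833, Mul(-1, Mul(-513, Rational(1, 96)))) = Add(158833, Mul(-1, Rational(-171, 32))) = Add(158833, Rational(171, 32)) = Rational(5082827, 32)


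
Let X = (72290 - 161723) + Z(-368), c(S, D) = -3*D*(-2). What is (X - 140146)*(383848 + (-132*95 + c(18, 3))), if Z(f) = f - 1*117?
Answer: -85428744864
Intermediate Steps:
Z(f) = -117 + f (Z(f) = f - 117 = -117 + f)
c(S, D) = 6*D
X = -89918 (X = (72290 - 161723) + (-117 - 368) = -89433 - 485 = -89918)
(X - 140146)*(383848 + (-132*95 + c(18, 3))) = (-89918 - 140146)*(383848 + (-132*95 + 6*3)) = -230064*(383848 + (-12540 + 18)) = -230064*(383848 - 12522) = -230064*371326 = -85428744864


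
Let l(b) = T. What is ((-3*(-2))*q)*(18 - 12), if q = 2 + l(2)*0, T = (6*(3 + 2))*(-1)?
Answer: 72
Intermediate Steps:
T = -30 (T = (6*5)*(-1) = 30*(-1) = -30)
l(b) = -30
q = 2 (q = 2 - 30*0 = 2 + 0 = 2)
((-3*(-2))*q)*(18 - 12) = (-3*(-2)*2)*(18 - 12) = (6*2)*6 = 12*6 = 72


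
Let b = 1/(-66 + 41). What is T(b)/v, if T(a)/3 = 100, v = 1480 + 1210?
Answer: 30/269 ≈ 0.11152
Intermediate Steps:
v = 2690
b = -1/25 (b = 1/(-25) = -1/25 ≈ -0.040000)
T(a) = 300 (T(a) = 3*100 = 300)
T(b)/v = 300/2690 = 300*(1/2690) = 30/269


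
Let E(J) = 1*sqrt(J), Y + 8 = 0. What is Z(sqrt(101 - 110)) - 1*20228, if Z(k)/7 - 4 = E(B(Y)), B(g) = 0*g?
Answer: -20200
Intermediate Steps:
Y = -8 (Y = -8 + 0 = -8)
B(g) = 0
E(J) = sqrt(J)
Z(k) = 28 (Z(k) = 28 + 7*sqrt(0) = 28 + 7*0 = 28 + 0 = 28)
Z(sqrt(101 - 110)) - 1*20228 = 28 - 1*20228 = 28 - 20228 = -20200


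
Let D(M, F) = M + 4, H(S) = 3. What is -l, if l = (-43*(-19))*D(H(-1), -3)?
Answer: -5719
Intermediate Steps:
D(M, F) = 4 + M
l = 5719 (l = (-43*(-19))*(4 + 3) = 817*7 = 5719)
-l = -1*5719 = -5719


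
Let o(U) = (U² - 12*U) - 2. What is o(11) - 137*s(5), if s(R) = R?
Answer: -698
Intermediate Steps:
o(U) = -2 + U² - 12*U
o(11) - 137*s(5) = (-2 + 11² - 12*11) - 137*5 = (-2 + 121 - 132) - 685 = -13 - 685 = -698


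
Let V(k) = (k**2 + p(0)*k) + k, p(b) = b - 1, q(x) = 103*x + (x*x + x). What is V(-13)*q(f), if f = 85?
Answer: 2714985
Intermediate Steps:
q(x) = x**2 + 104*x (q(x) = 103*x + (x**2 + x) = 103*x + (x + x**2) = x**2 + 104*x)
p(b) = -1 + b
V(k) = k**2 (V(k) = (k**2 + (-1 + 0)*k) + k = (k**2 - k) + k = k**2)
V(-13)*q(f) = (-13)**2*(85*(104 + 85)) = 169*(85*189) = 169*16065 = 2714985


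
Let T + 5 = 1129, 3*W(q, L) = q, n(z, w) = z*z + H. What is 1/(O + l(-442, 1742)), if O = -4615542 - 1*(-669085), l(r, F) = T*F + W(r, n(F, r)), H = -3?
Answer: -3/5965789 ≈ -5.0287e-7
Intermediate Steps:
n(z, w) = -3 + z² (n(z, w) = z*z - 3 = z² - 3 = -3 + z²)
W(q, L) = q/3
T = 1124 (T = -5 + 1129 = 1124)
l(r, F) = 1124*F + r/3
O = -3946457 (O = -4615542 + 669085 = -3946457)
1/(O + l(-442, 1742)) = 1/(-3946457 + (1124*1742 + (⅓)*(-442))) = 1/(-3946457 + (1958008 - 442/3)) = 1/(-3946457 + 5873582/3) = 1/(-5965789/3) = -3/5965789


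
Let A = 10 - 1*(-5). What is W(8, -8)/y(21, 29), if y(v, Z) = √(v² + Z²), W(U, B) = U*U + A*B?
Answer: -28*√1282/641 ≈ -1.5640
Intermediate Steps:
A = 15 (A = 10 + 5 = 15)
W(U, B) = U² + 15*B (W(U, B) = U*U + 15*B = U² + 15*B)
y(v, Z) = √(Z² + v²)
W(8, -8)/y(21, 29) = (8² + 15*(-8))/(√(29² + 21²)) = (64 - 120)/(√(841 + 441)) = -56*√1282/1282 = -28*√1282/641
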